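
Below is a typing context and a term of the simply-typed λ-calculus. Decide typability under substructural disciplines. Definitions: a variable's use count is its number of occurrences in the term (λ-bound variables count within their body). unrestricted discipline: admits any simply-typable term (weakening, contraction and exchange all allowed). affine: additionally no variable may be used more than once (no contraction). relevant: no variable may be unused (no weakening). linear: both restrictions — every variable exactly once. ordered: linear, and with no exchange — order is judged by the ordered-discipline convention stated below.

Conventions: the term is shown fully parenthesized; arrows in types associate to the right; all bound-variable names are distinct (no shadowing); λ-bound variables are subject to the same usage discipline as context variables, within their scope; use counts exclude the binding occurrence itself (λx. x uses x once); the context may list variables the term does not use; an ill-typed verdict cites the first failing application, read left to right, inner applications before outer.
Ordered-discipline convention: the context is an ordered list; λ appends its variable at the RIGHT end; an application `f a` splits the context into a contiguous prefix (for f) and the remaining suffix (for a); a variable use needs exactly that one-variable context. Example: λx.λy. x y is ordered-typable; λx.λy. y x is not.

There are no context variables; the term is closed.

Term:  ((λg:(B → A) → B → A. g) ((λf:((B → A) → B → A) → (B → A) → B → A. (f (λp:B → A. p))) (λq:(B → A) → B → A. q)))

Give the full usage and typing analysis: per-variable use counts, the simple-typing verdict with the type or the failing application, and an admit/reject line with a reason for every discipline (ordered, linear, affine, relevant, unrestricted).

use counts: g [bound]: 1, f [bound]: 1, p [bound]: 1, q [bound]: 1
order of uses: g, f, p, q
typing: well-typed at (B → A) → B → A
ordered: ✓, g, f, p, q once each; derivable with no W/C/E
linear: ✓, g, f, p, q: one use apiece
affine: ✓, none of g, f, p, q used more than once
relevant: ✓, every one of g, f, p, q appears
unrestricted: ✓, typability at (B → A) → B → A is all that's needed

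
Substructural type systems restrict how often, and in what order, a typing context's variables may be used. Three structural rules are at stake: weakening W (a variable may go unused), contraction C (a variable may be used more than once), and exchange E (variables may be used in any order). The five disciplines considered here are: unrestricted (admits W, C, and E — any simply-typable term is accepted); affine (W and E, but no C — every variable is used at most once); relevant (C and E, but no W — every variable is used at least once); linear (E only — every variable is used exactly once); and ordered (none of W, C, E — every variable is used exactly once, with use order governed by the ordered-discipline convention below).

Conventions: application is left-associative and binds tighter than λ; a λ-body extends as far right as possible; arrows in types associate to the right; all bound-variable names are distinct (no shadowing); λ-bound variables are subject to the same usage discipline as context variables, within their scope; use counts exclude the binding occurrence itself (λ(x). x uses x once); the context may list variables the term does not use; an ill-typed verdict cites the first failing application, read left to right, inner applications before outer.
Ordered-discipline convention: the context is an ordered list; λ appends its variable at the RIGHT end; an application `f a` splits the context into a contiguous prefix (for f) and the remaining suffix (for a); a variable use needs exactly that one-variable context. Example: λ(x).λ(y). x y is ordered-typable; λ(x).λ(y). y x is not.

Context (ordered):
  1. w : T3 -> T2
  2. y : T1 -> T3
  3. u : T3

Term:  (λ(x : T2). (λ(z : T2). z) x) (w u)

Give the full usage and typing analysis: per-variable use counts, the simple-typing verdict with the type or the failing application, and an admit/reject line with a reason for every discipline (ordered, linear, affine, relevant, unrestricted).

usage: w: 1, y: 0, u: 1, x (λ-bound): 1, z (λ-bound): 1
left-to-right use order: z, x, w, u
typing: ✓ — T2
ordered: ✗ — needs weakening: y unused
linear: ✗ — needs weakening: y unused
affine: ✓ — w, y, u, x, z: no repeats, contraction unneeded
relevant: ✗ — needs weakening: y unused
unrestricted: ✓ — simply typable at T2; W, C, E all held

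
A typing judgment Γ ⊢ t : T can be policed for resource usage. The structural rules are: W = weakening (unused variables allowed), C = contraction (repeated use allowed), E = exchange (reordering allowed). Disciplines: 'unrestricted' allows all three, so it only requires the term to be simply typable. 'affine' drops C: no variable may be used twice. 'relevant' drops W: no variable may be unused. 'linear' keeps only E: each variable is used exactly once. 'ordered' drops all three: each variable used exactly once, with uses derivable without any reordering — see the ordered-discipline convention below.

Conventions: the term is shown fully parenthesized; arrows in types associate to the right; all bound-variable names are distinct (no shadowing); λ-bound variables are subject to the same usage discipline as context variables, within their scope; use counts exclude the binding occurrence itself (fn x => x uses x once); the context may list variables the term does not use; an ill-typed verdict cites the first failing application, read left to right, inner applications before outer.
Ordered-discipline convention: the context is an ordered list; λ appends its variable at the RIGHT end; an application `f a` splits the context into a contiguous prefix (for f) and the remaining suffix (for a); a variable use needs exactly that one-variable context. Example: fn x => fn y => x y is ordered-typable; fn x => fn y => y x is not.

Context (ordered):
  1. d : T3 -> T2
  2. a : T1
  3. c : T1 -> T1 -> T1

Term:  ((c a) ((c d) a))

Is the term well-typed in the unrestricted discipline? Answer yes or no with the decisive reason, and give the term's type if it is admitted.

no — a type mismatch blocks all five
use counts: d: 1×; a: 2×; c: 2×
left-to-right use order: c, a, c, d, a
typing: ill-typed: an argument T3 -> T2 mismatches the expected T1
summary: ordered ✗ | linear ✗ | affine ✗ | relevant ✗ | unrestricted ✗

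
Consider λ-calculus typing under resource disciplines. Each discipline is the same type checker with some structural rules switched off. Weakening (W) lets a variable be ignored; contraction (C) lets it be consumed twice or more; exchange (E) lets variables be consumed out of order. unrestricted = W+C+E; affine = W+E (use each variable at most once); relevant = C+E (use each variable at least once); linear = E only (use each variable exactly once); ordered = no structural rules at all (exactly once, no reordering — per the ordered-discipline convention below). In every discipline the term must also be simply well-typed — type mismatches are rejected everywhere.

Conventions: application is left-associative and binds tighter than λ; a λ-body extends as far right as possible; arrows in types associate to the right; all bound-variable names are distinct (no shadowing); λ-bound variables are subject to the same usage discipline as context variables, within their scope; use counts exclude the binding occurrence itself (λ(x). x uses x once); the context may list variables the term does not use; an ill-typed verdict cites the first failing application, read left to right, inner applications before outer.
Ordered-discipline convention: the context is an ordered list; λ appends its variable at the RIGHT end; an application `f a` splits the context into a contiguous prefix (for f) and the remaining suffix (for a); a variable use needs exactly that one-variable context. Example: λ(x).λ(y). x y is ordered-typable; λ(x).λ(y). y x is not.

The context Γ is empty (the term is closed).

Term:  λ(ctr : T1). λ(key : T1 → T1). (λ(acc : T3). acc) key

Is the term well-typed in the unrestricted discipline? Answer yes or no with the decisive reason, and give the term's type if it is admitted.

no — not simply typable
usage: ctr (λ-bound)=0; key (λ-bound)=1; acc (λ-bound)=1
uses in reading order: acc, key
typing: ill-typed: a function awaiting T3 gets T1 → T1
all disciplines: ordered ✗; linear ✗; affine ✗; relevant ✗; unrestricted ✗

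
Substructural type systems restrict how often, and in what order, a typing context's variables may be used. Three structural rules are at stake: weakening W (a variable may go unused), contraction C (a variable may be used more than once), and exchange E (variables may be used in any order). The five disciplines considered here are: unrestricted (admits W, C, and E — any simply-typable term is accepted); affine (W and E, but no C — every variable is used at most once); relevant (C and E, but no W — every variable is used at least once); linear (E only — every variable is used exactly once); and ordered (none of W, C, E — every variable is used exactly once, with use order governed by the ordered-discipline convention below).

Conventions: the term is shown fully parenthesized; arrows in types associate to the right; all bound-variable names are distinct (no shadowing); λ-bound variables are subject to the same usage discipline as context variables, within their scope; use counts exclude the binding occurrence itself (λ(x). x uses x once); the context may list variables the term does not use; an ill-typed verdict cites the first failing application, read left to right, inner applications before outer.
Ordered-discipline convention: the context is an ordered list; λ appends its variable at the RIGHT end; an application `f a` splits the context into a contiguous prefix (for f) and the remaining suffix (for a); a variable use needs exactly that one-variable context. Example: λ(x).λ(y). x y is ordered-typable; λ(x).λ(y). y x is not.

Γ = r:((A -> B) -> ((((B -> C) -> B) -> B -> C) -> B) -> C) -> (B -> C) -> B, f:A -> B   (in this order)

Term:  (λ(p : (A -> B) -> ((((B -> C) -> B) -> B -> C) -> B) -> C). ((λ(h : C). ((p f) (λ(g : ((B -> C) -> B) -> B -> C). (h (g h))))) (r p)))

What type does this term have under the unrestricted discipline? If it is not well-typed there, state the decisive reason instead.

not well-typed under unrestricted — the type mismatch rejects it
counts: r: 1, f: 1, p (λ-bound): 2, h (λ-bound): 2, g (λ-bound): 1
use order (left to right): p, f, h, g, h, r, p
typing: ill-typed: an application expects (B -> C) -> B but receives C
across the five disciplines: ordered ✗ · linear ✗ · affine ✗ · relevant ✗ · unrestricted ✗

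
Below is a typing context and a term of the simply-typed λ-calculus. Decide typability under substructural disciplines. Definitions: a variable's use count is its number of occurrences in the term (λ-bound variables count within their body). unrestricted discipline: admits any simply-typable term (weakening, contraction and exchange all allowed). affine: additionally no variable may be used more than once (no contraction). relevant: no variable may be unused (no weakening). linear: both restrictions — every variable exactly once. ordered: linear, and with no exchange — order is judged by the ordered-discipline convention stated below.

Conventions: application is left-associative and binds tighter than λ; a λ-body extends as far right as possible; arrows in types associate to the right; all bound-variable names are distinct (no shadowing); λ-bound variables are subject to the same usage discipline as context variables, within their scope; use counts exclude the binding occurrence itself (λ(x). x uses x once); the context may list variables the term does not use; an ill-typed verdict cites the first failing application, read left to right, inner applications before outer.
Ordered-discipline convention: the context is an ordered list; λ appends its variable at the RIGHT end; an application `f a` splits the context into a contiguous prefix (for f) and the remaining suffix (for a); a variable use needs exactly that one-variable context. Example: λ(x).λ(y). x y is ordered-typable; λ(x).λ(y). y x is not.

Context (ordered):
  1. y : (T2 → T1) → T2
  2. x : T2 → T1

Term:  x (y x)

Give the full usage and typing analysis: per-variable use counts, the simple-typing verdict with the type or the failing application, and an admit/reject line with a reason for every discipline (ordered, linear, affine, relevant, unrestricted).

variable uses: y=1; x=2
uses in reading order: x, y, x
typing: well-typed at T1
ordered ✗ (needs contraction — x ×2)
linear ✗ (needs contraction — x ×2)
affine ✗ (needs contraction — x ×2)
relevant ✓ (y, x: all used, weakening unneeded)
unrestricted ✓ (type-checks (T1) and nothing is barred)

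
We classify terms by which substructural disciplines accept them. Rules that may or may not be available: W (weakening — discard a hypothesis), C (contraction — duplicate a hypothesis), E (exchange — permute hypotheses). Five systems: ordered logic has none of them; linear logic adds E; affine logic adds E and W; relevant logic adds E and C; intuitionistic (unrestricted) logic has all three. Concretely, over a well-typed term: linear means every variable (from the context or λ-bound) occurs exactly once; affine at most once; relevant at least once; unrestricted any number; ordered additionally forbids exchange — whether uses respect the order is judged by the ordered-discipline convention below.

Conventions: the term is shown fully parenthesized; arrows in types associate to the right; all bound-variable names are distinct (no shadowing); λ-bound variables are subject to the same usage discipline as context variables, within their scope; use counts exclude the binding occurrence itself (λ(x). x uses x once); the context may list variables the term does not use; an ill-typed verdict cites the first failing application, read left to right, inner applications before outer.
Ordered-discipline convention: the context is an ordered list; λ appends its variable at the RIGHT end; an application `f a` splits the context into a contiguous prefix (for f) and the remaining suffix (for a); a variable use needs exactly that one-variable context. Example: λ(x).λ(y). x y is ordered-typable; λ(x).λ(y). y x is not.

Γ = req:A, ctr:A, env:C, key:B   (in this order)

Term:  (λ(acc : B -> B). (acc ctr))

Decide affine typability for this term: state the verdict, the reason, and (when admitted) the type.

no — the type mismatch rejects it
use counts: req: 0; ctr: 1; env: 0; key: 0; acc (bound): 1
order of uses: acc, ctr
typing: ill-typed: argument of type A where B is required
per-discipline verdicts: ordered ✗, linear ✗, affine ✗, relevant ✗, unrestricted ✗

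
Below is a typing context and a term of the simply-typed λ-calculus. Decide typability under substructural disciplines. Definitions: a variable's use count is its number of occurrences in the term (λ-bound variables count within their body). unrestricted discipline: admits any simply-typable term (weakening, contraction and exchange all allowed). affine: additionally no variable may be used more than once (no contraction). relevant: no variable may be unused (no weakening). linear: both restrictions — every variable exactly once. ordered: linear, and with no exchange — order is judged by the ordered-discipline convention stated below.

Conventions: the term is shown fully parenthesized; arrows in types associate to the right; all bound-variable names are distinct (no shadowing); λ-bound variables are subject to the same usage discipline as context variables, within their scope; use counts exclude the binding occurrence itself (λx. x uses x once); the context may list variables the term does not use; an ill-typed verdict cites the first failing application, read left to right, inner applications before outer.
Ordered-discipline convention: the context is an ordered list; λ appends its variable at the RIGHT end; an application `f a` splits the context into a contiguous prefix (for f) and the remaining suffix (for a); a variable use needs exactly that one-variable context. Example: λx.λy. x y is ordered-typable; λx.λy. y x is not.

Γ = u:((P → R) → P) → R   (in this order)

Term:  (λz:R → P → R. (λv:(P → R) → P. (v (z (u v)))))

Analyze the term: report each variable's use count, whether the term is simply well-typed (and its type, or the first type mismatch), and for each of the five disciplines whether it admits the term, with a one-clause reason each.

variable uses: u: 1; z (λ-bound): 1; v (λ-bound): 2
order of uses: v, z, u, v
typing: ✓ — (R → P → R) → ((P → R) → P) → P
ordered: ✗, needs contraction — v ×2
linear: ✗, needs contraction — v ×2
affine: ✗, needs contraction — v ×2
relevant: ✓, none of u, z, v goes unused
unrestricted: ✓, type-checks ((R → P → R) → ((P → R) → P) → P) and nothing is barred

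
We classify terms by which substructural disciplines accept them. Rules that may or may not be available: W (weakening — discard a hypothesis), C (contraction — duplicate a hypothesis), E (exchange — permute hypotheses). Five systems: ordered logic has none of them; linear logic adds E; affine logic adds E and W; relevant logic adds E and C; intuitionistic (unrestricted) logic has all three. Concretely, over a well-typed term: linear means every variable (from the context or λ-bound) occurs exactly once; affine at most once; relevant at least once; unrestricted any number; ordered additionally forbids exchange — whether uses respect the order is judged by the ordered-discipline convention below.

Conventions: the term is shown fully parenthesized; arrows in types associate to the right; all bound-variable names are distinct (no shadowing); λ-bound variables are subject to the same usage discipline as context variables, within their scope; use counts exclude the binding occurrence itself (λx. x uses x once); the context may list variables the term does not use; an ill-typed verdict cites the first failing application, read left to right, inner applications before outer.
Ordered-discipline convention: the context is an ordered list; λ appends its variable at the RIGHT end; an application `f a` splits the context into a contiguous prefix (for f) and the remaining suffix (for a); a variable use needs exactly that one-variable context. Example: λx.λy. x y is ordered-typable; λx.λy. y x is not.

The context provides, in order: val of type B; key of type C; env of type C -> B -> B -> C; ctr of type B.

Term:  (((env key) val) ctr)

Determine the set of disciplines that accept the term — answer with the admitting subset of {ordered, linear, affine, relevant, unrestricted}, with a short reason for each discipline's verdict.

admitted by: linear, affine, relevant, unrestricted
use counts: val ×1; key ×1; env ×1; ctr ×1
order of uses: env, key, val, ctr
typing: ✓ — C
ordered ✗ (no contiguous prefix/suffix split fits env, key, val, ctr)
linear ✓ (each of val, key, env, ctr used exactly once)
affine ✓ (no duplicate uses among val, key, env, ctr)
relevant ✓ (none of val, key, env, ctr goes unused)
unrestricted ✓ (simply typable at C; W, C, E all held)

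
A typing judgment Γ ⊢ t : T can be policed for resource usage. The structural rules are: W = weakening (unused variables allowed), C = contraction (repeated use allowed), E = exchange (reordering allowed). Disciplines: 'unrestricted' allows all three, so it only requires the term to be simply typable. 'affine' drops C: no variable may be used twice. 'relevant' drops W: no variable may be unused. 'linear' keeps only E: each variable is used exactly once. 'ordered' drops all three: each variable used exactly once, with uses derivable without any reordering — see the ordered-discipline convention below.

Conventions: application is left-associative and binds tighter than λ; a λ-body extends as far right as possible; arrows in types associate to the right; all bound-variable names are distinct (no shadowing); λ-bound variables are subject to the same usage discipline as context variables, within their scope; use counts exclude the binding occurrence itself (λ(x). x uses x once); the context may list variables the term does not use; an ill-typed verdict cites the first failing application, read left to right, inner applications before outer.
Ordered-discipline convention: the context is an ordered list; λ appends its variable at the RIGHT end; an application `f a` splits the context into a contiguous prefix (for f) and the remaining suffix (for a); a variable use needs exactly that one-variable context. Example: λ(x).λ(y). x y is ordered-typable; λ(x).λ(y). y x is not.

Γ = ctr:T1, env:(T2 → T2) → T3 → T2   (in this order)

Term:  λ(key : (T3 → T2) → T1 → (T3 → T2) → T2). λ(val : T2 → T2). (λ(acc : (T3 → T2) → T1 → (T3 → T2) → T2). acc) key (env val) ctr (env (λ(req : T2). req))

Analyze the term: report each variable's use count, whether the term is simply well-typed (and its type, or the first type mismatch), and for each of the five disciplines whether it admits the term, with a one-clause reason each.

usage: ctr: 1×; env: 2×; key (λ-bound): 1×; val (λ-bound): 1×; acc (λ-bound): 1×; req (λ-bound): 1×
left-to-right use order: acc, key, env, val, ctr, env, req
typing: well-typed at ((T3 → T2) → T1 → (T3 → T2) → T2) → (T2 → T2) → T2
ordered ✗ (uses contraction: env ×2)
linear ✗ (uses contraction: env ×2)
affine ✗ (uses contraction: env ×2)
relevant ✓ (every one of ctr, env, key, val, acc, req appears)
unrestricted ✓ (typability at ((T3 → T2) → T1 → (T3 → T2) → T2) → (T2 → T2) → T2 is all that's needed)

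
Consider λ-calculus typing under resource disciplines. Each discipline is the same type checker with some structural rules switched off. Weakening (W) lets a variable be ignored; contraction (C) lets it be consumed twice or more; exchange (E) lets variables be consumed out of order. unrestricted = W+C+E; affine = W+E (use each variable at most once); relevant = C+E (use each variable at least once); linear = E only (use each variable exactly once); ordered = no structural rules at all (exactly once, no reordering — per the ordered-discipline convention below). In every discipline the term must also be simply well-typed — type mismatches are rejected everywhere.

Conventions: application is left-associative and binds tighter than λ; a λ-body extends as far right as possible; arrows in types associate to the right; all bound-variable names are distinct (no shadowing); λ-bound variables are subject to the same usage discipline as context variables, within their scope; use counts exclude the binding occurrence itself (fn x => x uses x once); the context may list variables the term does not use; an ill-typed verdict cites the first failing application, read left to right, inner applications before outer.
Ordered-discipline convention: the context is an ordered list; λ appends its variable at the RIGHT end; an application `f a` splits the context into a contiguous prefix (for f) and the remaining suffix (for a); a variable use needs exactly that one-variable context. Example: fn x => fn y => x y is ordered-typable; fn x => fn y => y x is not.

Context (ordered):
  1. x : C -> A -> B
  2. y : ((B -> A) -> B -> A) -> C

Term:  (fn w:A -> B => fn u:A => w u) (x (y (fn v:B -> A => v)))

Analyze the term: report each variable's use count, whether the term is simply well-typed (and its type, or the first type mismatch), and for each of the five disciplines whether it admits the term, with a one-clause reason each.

usage: x: 1, y: 1, w (bound): 1, u (bound): 1, v (bound): 1
left-to-right use order: w, u, x, y, v
typing: ✓ — A -> B
ordered: ✓ — x, y, w, u, v: once each, no exchange needed
linear: ✓ — each of x, y, w, u, v used exactly once
affine: ✓ — no duplicate uses among x, y, w, u, v
relevant: ✓ — every one of x, y, w, u, v appears
unrestricted: ✓ — type-checks (A -> B) and nothing is barred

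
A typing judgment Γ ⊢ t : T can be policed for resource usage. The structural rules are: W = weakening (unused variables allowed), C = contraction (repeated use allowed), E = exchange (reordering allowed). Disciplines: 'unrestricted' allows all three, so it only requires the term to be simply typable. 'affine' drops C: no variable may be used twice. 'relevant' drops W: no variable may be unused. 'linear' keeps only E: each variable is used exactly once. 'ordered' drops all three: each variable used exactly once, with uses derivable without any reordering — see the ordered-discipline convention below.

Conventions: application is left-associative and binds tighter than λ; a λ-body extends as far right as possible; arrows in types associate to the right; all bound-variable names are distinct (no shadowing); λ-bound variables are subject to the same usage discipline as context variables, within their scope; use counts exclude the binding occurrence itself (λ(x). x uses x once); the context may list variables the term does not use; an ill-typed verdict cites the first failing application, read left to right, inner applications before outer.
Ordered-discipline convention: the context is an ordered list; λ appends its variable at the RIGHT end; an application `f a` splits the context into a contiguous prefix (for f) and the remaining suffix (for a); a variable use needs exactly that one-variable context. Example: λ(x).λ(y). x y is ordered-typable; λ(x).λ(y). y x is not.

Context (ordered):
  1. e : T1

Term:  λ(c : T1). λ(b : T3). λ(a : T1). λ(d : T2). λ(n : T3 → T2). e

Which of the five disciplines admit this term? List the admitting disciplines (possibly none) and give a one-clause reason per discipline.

admitting disciplines: affine, unrestricted
counts: e ×1, c (λ-bound) ×0, b (λ-bound) ×0, a (λ-bound) ×0, d (λ-bound) ×0, n (λ-bound) ×0
use order (left to right): e
typing: the term checks, with type T1 → T3 → T1 → T2 → (T3 → T2) → T1
ordered: ✗ — c, b, a, d, n left unused
linear: ✗ — c, b, a, d, n left unused
affine: ✓ — none of e, c, b, a, d, n used more than once
relevant: ✗ — c, b, a, d, n left unused
unrestricted: ✓ — typability at T1 → T3 → T1 → T2 → (T3 → T2) → T1 is all that's needed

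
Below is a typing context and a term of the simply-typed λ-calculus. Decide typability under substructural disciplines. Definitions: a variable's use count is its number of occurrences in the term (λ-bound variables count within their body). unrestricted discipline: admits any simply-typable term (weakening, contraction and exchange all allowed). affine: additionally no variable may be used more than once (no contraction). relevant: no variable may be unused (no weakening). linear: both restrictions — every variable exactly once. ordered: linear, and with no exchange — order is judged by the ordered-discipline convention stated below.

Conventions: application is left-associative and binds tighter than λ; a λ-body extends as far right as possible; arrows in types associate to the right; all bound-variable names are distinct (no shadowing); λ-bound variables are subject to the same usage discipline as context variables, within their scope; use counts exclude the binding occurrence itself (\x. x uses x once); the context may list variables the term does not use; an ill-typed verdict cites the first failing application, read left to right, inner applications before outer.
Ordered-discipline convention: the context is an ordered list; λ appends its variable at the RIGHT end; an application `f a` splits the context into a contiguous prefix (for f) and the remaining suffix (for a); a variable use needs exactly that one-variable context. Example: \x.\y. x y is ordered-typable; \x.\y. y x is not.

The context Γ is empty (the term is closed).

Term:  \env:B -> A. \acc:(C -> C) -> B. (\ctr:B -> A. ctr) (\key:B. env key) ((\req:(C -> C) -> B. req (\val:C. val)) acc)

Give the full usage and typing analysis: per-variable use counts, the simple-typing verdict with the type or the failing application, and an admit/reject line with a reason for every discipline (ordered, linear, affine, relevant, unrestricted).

use counts: env (bound): 1; acc (bound): 1; ctr (bound): 1; key (bound): 1; req (bound): 1; val (bound): 1
uses in reading order: ctr, env, key, req, val, acc
typing: well-typed at (B -> A) -> ((C -> C) -> B) -> A
ordered ✓ (one use each (env, acc, ctr, key, req, val); ordered split holds)
linear ✓ (single use per variable (env, acc, ctr, key, req, val))
affine ✓ (at most one use each (env, acc, ctr, key, req, val))
relevant ✓ (env, acc, ctr, key, req, val: all used, weakening unneeded)
unrestricted ✓ (type-checks ((B -> A) -> ((C -> C) -> B) -> A) and nothing is barred)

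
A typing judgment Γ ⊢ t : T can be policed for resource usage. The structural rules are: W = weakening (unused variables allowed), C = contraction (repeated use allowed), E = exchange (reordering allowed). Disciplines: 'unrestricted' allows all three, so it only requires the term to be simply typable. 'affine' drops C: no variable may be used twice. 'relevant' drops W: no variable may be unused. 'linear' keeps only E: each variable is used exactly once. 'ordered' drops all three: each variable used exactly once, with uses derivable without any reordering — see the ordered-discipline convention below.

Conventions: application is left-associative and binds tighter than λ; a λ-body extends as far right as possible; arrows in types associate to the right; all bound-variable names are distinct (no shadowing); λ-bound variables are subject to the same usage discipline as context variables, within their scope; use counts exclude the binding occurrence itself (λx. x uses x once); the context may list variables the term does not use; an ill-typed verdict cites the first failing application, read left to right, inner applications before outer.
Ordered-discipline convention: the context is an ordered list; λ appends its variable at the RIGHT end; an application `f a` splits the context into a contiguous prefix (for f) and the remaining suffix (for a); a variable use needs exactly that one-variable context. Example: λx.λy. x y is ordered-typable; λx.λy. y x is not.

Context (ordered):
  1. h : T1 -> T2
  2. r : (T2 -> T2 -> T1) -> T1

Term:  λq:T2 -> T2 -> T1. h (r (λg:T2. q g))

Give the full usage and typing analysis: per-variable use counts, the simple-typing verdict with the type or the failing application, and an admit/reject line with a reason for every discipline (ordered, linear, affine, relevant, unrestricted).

use counts: h=1; r=1; q (bound)=1; g (bound)=1
use order (left to right): h, r, q, g
typing: well-typed — term : (T2 -> T2 -> T1) -> T2
ordered: ✓, h, r, q, g once each; derivable with no W/C/E
linear: ✓, h, r, q, g: one use apiece
affine: ✓, h, r, q, g: no repeats, contraction unneeded
relevant: ✓, none of h, r, q, g goes unused
unrestricted: ✓, simply typable at (T2 -> T2 -> T1) -> T2; W, C, E all held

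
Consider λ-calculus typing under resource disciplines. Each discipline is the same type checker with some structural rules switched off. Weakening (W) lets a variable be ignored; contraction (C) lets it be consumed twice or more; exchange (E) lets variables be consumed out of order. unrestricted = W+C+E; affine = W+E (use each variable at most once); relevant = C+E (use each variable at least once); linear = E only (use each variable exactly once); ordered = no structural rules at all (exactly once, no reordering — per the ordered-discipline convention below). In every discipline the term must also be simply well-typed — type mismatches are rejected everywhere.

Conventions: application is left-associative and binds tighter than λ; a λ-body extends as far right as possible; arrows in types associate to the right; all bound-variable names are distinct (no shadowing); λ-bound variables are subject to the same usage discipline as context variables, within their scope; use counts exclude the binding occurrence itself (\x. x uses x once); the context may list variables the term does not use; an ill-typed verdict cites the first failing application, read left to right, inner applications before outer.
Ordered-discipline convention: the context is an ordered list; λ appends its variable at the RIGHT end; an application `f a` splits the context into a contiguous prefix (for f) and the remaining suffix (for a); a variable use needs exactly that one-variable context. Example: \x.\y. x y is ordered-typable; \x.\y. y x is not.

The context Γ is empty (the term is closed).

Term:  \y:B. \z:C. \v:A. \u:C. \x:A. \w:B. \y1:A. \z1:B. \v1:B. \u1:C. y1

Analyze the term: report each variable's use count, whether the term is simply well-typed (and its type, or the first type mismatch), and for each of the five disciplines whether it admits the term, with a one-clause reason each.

variable uses: y [bound]: 0; z [bound]: 0; v [bound]: 0; u [bound]: 0; x [bound]: 0; w [bound]: 0; y1 [bound]: 1; z1 [bound]: 0; v1 [bound]: 0; u1 [bound]: 0
left-to-right use order: y1
typing: ✓ — B -> C -> A -> C -> A -> B -> A -> B -> B -> C -> A
ordered: ✗ — y, z, v, u, x, w, z1, v1, u1 left unused
linear: ✗ — y, z, v, u, x, w, z1, v1, u1 left unused
affine: ✓ — y, z, v, u, x, w, y1, z1, v1, u1: no repeats, contraction unneeded
relevant: ✗ — y, z, v, u, x, w, z1, v1, u1 left unused
unrestricted: ✓ — simply typable at B -> C -> A -> C -> A -> B -> A -> B -> B -> C -> A; W, C, E all held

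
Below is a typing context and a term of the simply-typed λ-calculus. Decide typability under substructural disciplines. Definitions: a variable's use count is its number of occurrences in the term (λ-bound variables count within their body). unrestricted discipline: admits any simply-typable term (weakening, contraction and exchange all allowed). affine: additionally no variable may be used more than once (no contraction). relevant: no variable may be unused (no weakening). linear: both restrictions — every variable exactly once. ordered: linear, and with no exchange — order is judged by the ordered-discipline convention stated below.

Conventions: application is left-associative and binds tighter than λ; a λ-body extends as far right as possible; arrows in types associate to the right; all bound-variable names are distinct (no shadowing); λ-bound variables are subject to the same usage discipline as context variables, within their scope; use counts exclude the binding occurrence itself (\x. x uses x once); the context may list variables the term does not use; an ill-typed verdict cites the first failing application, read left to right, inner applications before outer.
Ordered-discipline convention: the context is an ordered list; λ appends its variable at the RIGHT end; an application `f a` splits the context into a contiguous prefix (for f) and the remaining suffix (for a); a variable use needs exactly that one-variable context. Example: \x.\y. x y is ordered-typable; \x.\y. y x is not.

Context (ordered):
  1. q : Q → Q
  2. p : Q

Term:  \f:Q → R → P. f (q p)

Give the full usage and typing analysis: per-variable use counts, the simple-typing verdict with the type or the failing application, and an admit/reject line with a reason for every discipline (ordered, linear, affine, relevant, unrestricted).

counts: q: 1×, p: 1×, f (bound): 1×
order of uses: f, q, p
typing: ✓ — (Q → R → P) → R → P
ordered ✗ (no contiguous prefix/suffix split fits f, q, p)
linear ✓ (each of q, p, f used exactly once)
affine ✓ (at most one use each (q, p, f))
relevant ✓ (every one of q, p, f appears)
unrestricted ✓ (typability at (Q → R → P) → R → P is all that's needed)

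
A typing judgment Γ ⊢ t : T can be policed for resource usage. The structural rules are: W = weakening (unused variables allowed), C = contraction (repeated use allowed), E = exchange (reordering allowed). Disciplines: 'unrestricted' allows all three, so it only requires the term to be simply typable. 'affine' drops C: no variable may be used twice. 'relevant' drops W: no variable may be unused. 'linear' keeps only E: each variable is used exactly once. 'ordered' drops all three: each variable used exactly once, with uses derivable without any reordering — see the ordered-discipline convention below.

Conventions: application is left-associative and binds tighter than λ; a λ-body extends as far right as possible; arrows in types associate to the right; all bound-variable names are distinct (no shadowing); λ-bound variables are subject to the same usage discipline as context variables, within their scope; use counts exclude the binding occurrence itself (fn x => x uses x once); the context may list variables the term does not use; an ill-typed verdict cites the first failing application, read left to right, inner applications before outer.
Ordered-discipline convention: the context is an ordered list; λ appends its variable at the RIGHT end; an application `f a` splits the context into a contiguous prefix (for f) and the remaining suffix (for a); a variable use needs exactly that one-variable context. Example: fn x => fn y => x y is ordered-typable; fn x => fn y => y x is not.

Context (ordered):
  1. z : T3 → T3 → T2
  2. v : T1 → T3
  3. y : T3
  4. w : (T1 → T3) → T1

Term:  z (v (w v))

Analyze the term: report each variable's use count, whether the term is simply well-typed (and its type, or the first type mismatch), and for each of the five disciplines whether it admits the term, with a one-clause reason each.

counts: z ×1, v ×2, y ×0, w ×1
left-to-right use order: z, v, w, v
typing: the term checks, with type T3 → T2
ordered: ✗ — needs contraction — v ×2; y left unused
linear: ✗ — needs contraction — v ×2; y left unused
affine: ✗ — needs contraction — v ×2
relevant: ✗ — y left unused
unrestricted: ✓ — type-checks (T3 → T2) and nothing is barred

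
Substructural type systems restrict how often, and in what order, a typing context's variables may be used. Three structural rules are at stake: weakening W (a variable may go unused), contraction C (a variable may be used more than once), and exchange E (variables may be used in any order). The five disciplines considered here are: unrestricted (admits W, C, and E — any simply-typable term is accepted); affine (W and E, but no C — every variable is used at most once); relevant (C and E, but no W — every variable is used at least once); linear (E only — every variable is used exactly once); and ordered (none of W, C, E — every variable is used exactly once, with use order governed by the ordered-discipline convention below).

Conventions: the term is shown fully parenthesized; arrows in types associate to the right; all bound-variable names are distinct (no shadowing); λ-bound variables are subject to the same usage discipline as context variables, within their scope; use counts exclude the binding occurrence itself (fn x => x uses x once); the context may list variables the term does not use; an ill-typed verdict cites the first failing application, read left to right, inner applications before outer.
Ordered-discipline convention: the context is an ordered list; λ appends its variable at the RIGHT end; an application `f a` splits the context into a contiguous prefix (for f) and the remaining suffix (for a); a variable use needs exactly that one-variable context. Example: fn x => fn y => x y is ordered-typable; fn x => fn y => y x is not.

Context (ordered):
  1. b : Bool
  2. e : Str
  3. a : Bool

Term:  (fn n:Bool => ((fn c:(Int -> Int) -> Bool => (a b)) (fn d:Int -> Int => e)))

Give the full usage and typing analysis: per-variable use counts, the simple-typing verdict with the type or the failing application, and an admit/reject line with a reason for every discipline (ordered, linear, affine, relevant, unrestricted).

variable uses: b ×1, e ×1, a ×1, n [bound] ×0, c [bound] ×0, d [bound] ×0
uses in reading order: a, b, e
typing: ill-typed: non-arrow in function slot: Bool
ordered: ✗, not simply typable
linear: ✗, fails simple typing
affine: ✗, a type mismatch blocks all five
relevant: ✗, the type mismatch rejects it
unrestricted: ✗, not simply typable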